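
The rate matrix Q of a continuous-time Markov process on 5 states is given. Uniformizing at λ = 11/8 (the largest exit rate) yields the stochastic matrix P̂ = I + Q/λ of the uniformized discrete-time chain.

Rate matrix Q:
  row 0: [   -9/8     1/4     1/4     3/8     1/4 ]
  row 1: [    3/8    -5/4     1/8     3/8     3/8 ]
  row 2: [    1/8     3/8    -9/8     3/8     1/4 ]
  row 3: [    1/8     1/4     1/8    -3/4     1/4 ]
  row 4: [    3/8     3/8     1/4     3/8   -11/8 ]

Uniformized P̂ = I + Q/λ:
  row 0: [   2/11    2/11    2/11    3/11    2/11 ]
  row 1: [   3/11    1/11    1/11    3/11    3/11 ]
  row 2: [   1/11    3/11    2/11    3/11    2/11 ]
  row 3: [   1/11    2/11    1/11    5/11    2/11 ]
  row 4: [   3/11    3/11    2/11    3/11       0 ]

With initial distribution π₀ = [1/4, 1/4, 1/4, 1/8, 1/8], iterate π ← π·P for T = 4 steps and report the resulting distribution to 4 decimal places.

π = [0.1722, 0.1920, 0.1342, 0.3331, 0.1685]

t=0: π = [0.2500, 0.2500, 0.2500, 0.1250, 0.1250]
t=1: π = [0.1818, 0.1932, 0.1477, 0.2955, 0.1818]
t=2: π = [0.1756, 0.1942, 0.1374, 0.3264, 0.1663]
t=3: π = [0.1724, 0.1918, 0.1345, 0.3321, 0.1692]
t=4: π = [0.1722, 0.1920, 0.1342, 0.3331, 0.1685]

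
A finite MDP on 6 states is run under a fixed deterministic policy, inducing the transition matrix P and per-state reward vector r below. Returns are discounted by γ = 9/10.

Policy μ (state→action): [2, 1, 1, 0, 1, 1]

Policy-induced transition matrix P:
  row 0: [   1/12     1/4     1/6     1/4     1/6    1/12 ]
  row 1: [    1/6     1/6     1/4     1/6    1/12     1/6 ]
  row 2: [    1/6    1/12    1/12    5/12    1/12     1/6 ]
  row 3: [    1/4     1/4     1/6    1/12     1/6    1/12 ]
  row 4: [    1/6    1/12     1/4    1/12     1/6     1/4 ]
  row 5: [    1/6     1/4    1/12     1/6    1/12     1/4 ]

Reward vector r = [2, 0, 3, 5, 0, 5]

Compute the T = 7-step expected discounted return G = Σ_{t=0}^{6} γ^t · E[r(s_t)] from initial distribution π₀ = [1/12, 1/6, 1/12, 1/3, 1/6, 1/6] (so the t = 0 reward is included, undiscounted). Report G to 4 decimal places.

G = 13.8183

t=0: π = [0.0833, 0.1667, 0.0833, 0.3333, 0.1667, 0.1667], E[r] = 2.9167, γ^t·E[r] = 2.916667, running G = 2.916667
t=1: π = [0.1875, 0.1944, 0.1736, 0.1528, 0.1319, 0.1597], E[r] = 2.4583, γ^t·E[r] = 2.212500, running G = 5.129167
t=2: π = [0.1638, 0.1829, 0.1661, 0.2020, 0.1227, 0.1626], E[r] = 2.6487, γ^t·E[r] = 2.145469, running G = 7.274635
t=3: π = [0.1698, 0.1866, 0.1647, 0.1948, 0.1240, 0.1600], E[r] = 2.6076, γ^t·E[r] = 1.900969, running G = 9.175604
t=4: π = [0.1687, 0.1863, 0.1655, 0.1954, 0.1241, 0.1599], E[r] = 2.6109, γ^t·E[r] = 1.713013, running G = 10.888617
t=5: π = [0.1689, 0.1862, 0.1654, 0.1955, 0.1240, 0.1600], E[r] = 2.6113, γ^t·E[r] = 1.541966, running G = 12.430583
t=6: π = [0.1689, 0.1862, 0.1654, 0.1955, 0.1240, 0.1600], E[r] = 2.6112, γ^t·E[r] = 1.387681, running G = 13.818264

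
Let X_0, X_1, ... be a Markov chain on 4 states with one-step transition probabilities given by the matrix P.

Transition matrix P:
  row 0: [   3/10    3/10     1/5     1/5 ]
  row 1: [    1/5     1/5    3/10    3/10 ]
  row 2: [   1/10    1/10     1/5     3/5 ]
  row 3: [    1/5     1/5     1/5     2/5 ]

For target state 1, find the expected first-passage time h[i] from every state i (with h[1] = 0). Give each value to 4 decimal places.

First-step conditioning: h[1] = 0; for i ≠ 1, h[i] = 1 + Σ_k P[i][k]·h[k].
  h[0] = 1 + 3/10·h[0] + 1/5·h[2] + 1/5·h[3]
  h[2] = 1 + 1/10·h[0] + 1/5·h[2] + 3/5·h[3]
  h[3] = 1 + 1/5·h[0] + 1/5·h[2] + 2/5·h[3]
Solving the 3×3 linear system over states ≠ 1 gives exactly h = [40/9, 0, 50/9, 5] (h[1] = 0 is the target).

h = [4.4444, 0.0000, 5.5556, 5.0000]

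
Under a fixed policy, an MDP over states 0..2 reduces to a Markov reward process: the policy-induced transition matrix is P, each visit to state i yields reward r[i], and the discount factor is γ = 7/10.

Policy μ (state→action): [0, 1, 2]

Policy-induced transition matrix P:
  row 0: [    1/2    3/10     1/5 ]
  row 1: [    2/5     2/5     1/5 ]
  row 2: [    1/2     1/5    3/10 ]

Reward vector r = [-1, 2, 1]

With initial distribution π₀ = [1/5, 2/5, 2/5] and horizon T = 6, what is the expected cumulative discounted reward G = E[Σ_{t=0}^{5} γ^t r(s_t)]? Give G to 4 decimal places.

t=0: π = [0.2000, 0.4000, 0.4000], E[r] = 1.0000, γ^t·E[r] = 1.000000, running G = 1.000000
t=1: π = [0.4600, 0.3000, 0.2400], E[r] = 0.3800, γ^t·E[r] = 0.266000, running G = 1.266000
t=2: π = [0.4700, 0.3060, 0.2240], E[r] = 0.3660, γ^t·E[r] = 0.179340, running G = 1.445340
t=3: π = [0.4694, 0.3082, 0.2224], E[r] = 0.3694, γ^t·E[r] = 0.126704, running G = 1.572044
t=4: π = [0.4692, 0.3086, 0.2222], E[r] = 0.3702, γ^t·E[r] = 0.088890, running G = 1.660934
t=5: π = [0.4691, 0.3086, 0.2222], E[r] = 0.3704, γ^t·E[r] = 0.062245, running G = 1.723179

G = 1.7232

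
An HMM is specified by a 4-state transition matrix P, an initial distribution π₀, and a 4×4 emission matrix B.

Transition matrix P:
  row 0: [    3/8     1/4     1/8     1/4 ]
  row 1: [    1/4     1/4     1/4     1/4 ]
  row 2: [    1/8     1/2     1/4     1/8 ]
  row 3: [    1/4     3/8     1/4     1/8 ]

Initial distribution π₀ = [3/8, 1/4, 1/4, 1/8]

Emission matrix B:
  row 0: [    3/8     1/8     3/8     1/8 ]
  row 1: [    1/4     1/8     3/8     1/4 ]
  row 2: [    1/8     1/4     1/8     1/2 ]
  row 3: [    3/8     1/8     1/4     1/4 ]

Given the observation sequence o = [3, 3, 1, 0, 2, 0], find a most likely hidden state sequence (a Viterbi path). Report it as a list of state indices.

t=0: δ = [4.688e-02, 6.250e-02, 1.250e-01, 3.125e-02]  (obs o_0=3)
t=1: δ = [2.197e-03, 1.562e-02, 1.562e-02, 3.906e-03]  ψ = [0, 2, 2, 1]  (obs o_1=3)
t=2: δ = [4.883e-04, 9.766e-04, 9.766e-04, 4.883e-04]  ψ = [1, 2, 1, 1]  (obs o_2=1)
t=3: δ = [9.155e-05, 1.221e-04, 3.052e-05, 9.155e-05]  ψ = [1, 2, 1, 1]  (obs o_3=0)
t=4: δ = [1.287e-05, 1.287e-05, 3.815e-06, 7.629e-06]  ψ = [0, 3, 1, 1]  (obs o_4=2)
t=5: δ = [1.810e-06, 8.047e-07, 4.023e-07, 1.207e-06]  ψ = [0, 0, 1, 0]  (obs o_5=0)
backtrack: best end state = 0; path = [2, 2, 1, 0, 0, 0]

path = [2, 2, 1, 0, 0, 0]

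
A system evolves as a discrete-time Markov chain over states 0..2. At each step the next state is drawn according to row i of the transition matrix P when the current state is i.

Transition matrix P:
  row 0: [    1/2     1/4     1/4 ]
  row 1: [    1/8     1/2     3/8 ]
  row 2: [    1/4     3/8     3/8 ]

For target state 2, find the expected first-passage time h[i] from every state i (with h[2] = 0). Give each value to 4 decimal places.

h = [3.4286, 2.8571, 0.0000]

First-step conditioning: h[2] = 0; for i ≠ 2, h[i] = 1 + Σ_k P[i][k]·h[k].
  h[0] = 1 + 1/2·h[0] + 1/4·h[1]
  h[1] = 1 + 1/8·h[0] + 1/2·h[1]
Solving the 2×2 linear system over states ≠ 2 gives exactly h = [24/7, 20/7, 0] (h[2] = 0 is the target).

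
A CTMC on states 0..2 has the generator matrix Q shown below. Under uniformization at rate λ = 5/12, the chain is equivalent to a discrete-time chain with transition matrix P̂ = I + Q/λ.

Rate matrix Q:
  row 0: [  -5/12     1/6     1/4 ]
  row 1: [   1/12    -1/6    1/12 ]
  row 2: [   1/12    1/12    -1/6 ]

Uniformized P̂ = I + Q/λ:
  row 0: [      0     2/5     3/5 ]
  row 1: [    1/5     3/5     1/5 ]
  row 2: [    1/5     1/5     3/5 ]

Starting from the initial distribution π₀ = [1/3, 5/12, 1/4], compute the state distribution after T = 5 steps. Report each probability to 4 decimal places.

π = [0.1666, 0.3898, 0.4436]

t=0: π = [0.3333, 0.4167, 0.2500]
t=1: π = [0.1333, 0.4333, 0.4333]
t=2: π = [0.1733, 0.4000, 0.4267]
t=3: π = [0.1653, 0.3947, 0.4400]
t=4: π = [0.1669, 0.3909, 0.4421]
t=5: π = [0.1666, 0.3898, 0.4436]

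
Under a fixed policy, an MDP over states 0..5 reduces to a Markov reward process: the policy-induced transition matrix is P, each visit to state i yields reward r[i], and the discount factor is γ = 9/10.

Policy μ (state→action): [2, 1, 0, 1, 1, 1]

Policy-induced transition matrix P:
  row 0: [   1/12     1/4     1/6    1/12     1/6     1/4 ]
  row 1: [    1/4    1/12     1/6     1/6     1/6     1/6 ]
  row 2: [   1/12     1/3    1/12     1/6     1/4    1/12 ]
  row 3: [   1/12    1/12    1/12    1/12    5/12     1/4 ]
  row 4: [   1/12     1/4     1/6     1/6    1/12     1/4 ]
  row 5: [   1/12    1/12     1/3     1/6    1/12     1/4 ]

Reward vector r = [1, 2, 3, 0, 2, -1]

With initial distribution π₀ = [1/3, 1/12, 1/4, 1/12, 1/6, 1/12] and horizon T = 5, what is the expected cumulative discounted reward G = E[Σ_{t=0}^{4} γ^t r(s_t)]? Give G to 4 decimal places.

G = 5.0926

t=0: π = [0.3333, 0.0833, 0.2500, 0.0833, 0.1667, 0.0833], E[r] = 1.5000, γ^t·E[r] = 1.500000, running G = 1.500000
t=1: π = [0.0972, 0.2292, 0.1528, 0.1319, 0.1875, 0.2014], E[r] = 1.1875, γ^t·E[r] = 1.068750, running G = 2.568750
t=2: π = [0.1215, 0.1690, 0.1765, 0.1476, 0.1800, 0.2054], E[r] = 1.1435, γ^t·E[r] = 0.926250, running G = 3.495000
t=3: π = [0.1115, 0.1777, 0.1739, 0.1442, 0.1861, 0.2065], E[r] = 1.1544, γ^t·E[r] = 0.841570, running G = 4.336570
t=4: π = [0.1130, 0.1764, 0.1746, 0.1454, 0.1845, 0.2062], E[r] = 1.1523, γ^t·E[r] = 0.756016, running G = 5.092586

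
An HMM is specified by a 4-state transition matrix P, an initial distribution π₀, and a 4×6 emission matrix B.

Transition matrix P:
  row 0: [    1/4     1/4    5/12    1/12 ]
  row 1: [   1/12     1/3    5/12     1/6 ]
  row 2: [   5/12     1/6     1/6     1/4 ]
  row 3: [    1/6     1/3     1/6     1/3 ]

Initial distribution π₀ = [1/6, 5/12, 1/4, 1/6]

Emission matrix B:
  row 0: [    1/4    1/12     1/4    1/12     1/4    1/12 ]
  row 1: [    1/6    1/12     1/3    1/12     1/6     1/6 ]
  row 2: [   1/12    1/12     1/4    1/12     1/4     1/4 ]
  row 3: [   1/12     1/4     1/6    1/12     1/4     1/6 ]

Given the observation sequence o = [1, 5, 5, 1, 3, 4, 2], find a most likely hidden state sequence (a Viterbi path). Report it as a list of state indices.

t=0: δ = [1.389e-02, 3.472e-02, 2.083e-02, 4.167e-02]  (obs o_0=1)
t=1: δ = [7.234e-04, 2.315e-03, 3.617e-03, 2.315e-03]  ψ = [2, 3, 1, 3]  (obs o_1=5)
t=2: δ = [1.256e-04, 1.286e-04, 2.411e-04, 1.507e-04]  ψ = [2, 1, 1, 2]  (obs o_2=5)
t=3: δ = [8.372e-06, 4.186e-06, 4.465e-06, 1.507e-05]  ψ = [2, 3, 1, 2]  (obs o_3=1)
t=4: δ = [2.093e-07, 4.186e-07, 2.907e-07, 4.186e-07]  ψ = [3, 3, 0, 3]  (obs o_4=3)
t=5: δ = [3.028e-08, 2.326e-08, 4.361e-08, 3.489e-08]  ψ = [2, 1, 1, 3]  (obs o_5=4)
t=6: δ = [4.542e-09, 3.876e-09, 3.154e-09, 1.938e-09]  ψ = [2, 3, 0, 3]  (obs o_6=2)
backtrack: best end state = 0; path = [3, 1, 2, 3, 1, 2, 0]

path = [3, 1, 2, 3, 1, 2, 0]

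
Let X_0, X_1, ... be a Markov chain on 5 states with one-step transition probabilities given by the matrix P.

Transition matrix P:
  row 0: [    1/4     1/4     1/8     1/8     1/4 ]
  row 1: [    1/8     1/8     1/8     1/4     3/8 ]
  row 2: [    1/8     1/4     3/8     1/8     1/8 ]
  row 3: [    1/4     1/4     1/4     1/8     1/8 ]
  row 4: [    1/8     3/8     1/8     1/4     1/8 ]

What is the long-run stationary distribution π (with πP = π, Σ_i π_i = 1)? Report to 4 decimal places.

π = [0.1688, 0.2453, 0.1969, 0.1816, 0.2074]

Balance equations π_j = Σ_i π_i·P[i][j]:
  π_0 = 1/4·π_0 + 1/8·π_1 + 1/8·π_2 + 1/4·π_3 + 1/8·π_4
  π_1 = 1/4·π_0 + 1/8·π_1 + 1/4·π_2 + 1/4·π_3 + 3/8·π_4
  π_2 = 1/8·π_0 + 1/8·π_1 + 3/8·π_2 + 1/4·π_3 + 1/8·π_4
  π_3 = 1/8·π_0 + 1/4·π_1 + 1/8·π_2 + 1/8·π_3 + 1/4·π_4
  normalize: π_0 + π_1 + π_2 + π_3 + π_4 = 1
Solving the linear system gives exactly π = [66/391, 959/3910, 77/391, 71/391, 811/3910].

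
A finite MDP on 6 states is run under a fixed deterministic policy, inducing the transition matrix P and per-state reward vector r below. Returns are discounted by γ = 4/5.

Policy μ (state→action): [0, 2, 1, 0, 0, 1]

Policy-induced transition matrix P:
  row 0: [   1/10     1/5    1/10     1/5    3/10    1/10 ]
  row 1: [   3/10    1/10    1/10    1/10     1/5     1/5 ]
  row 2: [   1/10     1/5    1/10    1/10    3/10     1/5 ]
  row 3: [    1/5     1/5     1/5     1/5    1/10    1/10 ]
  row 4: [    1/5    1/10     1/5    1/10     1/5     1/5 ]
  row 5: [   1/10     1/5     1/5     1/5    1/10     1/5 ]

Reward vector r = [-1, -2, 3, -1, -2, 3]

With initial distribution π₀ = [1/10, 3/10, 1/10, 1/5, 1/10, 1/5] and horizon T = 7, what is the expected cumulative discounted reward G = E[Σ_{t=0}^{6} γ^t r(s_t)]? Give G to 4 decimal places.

t=0: π = [0.1000, 0.3000, 0.1000, 0.2000, 0.1000, 0.2000], E[r] = -0.2000, γ^t·E[r] = -0.200000, running G = -0.200000
t=1: π = [0.1900, 0.1600, 0.1500, 0.1500, 0.1800, 0.1700], E[r] = -0.0600, γ^t·E[r] = -0.048000, running G = -0.248000
t=2: π = [0.1650, 0.1660, 0.1500, 0.1510, 0.2020, 0.1660], E[r] = -0.1040, γ^t·E[r] = -0.066560, running G = -0.314560
t=3: π = [0.1685, 0.1632, 0.1519, 0.1482, 0.1998, 0.1684], E[r] = -0.0818, γ^t·E[r] = -0.041882, running G = -0.356442
t=4: π = [0.1674, 0.1637, 0.1516, 0.1485, 0.2004, 0.1683], E[r] = -0.0842, γ^t·E[r] = -0.034488, running G = -0.390930
t=5: π = [0.1676, 0.1636, 0.1517, 0.1484, 0.2002, 0.1684], E[r] = -0.0833, γ^t·E[r] = -0.027298, running G = -0.418228
t=6: π = [0.1676, 0.1636, 0.1517, 0.1484, 0.2003, 0.1684], E[r] = -0.0835, γ^t·E[r] = -0.021881, running G = -0.440109

G = -0.4401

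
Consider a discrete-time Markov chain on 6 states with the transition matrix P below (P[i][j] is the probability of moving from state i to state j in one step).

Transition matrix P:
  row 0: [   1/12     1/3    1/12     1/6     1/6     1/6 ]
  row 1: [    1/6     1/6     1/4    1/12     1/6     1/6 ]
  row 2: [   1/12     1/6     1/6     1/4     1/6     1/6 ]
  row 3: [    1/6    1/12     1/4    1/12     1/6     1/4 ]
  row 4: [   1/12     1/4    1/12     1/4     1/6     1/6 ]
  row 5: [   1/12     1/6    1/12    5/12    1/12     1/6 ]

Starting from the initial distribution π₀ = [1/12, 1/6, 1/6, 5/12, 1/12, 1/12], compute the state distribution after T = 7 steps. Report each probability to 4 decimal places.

π = [0.1157, 0.1813, 0.1614, 0.2064, 0.1513, 0.1839]

t=0: π = [0.0833, 0.1667, 0.1667, 0.4167, 0.0833, 0.0833]
t=1: π = [0.1319, 0.1528, 0.1944, 0.1597, 0.1597, 0.2014]
t=2: π = [0.1094, 0.1887, 0.1516, 0.2205, 0.1499, 0.1800]
t=3: π = [0.1174, 0.1790, 0.1642, 0.2027, 0.1517, 0.1850]
t=4: π = [0.1151, 0.1820, 0.1606, 0.2074, 0.1512, 0.1836]
t=5: π = [0.1158, 0.1812, 0.1616, 0.2061, 0.1514, 0.1840]
t=6: π = [0.1156, 0.1814, 0.1613, 0.2065, 0.1513, 0.1838]
t=7: π = [0.1157, 0.1813, 0.1614, 0.2064, 0.1513, 0.1839]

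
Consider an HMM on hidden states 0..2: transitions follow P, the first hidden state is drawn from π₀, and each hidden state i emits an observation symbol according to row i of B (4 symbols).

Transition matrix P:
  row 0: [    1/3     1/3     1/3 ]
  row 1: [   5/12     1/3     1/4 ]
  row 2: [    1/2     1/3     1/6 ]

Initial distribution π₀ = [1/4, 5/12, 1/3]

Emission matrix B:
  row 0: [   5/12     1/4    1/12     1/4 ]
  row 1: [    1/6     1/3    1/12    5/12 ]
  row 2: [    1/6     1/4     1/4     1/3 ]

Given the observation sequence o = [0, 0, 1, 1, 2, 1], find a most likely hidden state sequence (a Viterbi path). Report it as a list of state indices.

t=0: δ = [1.042e-01, 6.944e-02, 5.556e-02]  (obs o_0=0)
t=1: δ = [1.447e-02, 5.787e-03, 5.787e-03]  ψ = [0, 0, 0]  (obs o_1=0)
t=2: δ = [1.206e-03, 1.608e-03, 1.206e-03]  ψ = [0, 0, 0]  (obs o_2=1)
t=3: δ = [1.674e-04, 1.786e-04, 1.005e-04]  ψ = [1, 1, 0]  (obs o_3=1)
t=4: δ = [6.202e-06, 4.961e-06, 1.395e-05]  ψ = [1, 1, 0]  (obs o_4=2)
t=5: δ = [1.744e-06, 1.550e-06, 5.814e-07]  ψ = [2, 2, 2]  (obs o_5=1)
backtrack: best end state = 0; path = [0, 0, 1, 0, 2, 0]

path = [0, 0, 1, 0, 2, 0]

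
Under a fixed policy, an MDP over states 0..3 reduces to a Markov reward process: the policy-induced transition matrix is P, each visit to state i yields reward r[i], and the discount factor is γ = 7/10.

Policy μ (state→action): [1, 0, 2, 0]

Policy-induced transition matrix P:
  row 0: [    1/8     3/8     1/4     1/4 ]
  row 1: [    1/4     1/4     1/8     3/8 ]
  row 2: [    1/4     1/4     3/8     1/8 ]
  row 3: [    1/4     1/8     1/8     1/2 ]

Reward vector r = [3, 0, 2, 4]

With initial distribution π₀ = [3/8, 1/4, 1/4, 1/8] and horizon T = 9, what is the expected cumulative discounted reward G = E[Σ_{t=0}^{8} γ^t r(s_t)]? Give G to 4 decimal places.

G = 7.2873

t=0: π = [0.3750, 0.2500, 0.2500, 0.1250], E[r] = 2.1250, γ^t·E[r] = 2.125000, running G = 2.125000
t=1: π = [0.2031, 0.2813, 0.2344, 0.2813], E[r] = 2.2031, γ^t·E[r] = 1.542188, running G = 3.667188
t=2: π = [0.2246, 0.2402, 0.2090, 0.3262], E[r] = 2.3965, γ^t·E[r] = 1.174277, running G = 4.841465
t=3: π = [0.2219, 0.2373, 0.2053, 0.3354], E[r] = 2.4182, γ^t·E[r] = 0.829447, running G = 5.670912
t=4: π = [0.2223, 0.2358, 0.2041, 0.3379], E[r] = 2.4264, γ^t·E[r] = 0.582569, running G = 6.253481
t=5: π = [0.2222, 0.2355, 0.2038, 0.3384], E[r] = 2.4280, γ^t·E[r] = 0.408071, running G = 6.661552
t=6: π = [0.2222, 0.2355, 0.2037, 0.3386], E[r] = 2.4284, γ^t·E[r] = 0.285702, running G = 6.947255
t=7: π = [0.2222, 0.2355, 0.2037, 0.3386], E[r] = 2.4285, γ^t·E[r] = 0.200000, running G = 7.147255
t=8: π = [0.2222, 0.2355, 0.2037, 0.3386], E[r] = 2.4286, γ^t·E[r] = 0.140002, running G = 7.287257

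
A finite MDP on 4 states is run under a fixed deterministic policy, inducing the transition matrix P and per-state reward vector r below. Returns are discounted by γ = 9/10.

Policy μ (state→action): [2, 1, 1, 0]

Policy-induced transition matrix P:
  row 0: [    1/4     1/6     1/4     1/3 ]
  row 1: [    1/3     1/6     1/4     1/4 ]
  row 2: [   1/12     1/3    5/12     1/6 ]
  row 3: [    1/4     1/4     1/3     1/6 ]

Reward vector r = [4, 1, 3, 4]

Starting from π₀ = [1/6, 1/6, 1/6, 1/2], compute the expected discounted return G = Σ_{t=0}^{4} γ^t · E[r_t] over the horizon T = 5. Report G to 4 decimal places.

t=0: π = [0.1667, 0.1667, 0.1667, 0.5000], E[r] = 3.3333, γ^t·E[r] = 3.333333, running G = 3.333333
t=1: π = [0.2361, 0.2361, 0.3194, 0.2083], E[r] = 2.9722, γ^t·E[r] = 2.675000, running G = 6.008333
t=2: π = [0.2164, 0.2373, 0.3206, 0.2257], E[r] = 2.9676, γ^t·E[r] = 2.403750, running G = 8.412083
t=3: π = [0.2163, 0.2389, 0.3222, 0.2225], E[r] = 2.9610, γ^t·E[r] = 2.158594, running G = 10.570677
t=4: π = [0.2162, 0.2389, 0.3222, 0.2226], E[r] = 2.9610, γ^t·E[r] = 1.942713, running G = 12.513390

G = 12.5134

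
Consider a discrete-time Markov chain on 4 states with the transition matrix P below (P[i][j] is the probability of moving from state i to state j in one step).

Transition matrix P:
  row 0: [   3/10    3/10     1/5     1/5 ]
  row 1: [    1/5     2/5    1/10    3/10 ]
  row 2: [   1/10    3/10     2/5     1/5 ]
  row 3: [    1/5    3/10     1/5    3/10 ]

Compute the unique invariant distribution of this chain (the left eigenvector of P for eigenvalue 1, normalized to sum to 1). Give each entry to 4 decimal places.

π = [0.1991, 0.3333, 0.2083, 0.2593]

Balance equations π_j = Σ_i π_i·P[i][j]:
  π_0 = 3/10·π_0 + 1/5·π_1 + 1/10·π_2 + 1/5·π_3
  π_1 = 3/10·π_0 + 2/5·π_1 + 3/10·π_2 + 3/10·π_3
  π_2 = 1/5·π_0 + 1/10·π_1 + 2/5·π_2 + 1/5·π_3
  normalize: π_0 + π_1 + π_2 + π_3 = 1
Solving the linear system gives exactly π = [43/216, 1/3, 5/24, 7/27].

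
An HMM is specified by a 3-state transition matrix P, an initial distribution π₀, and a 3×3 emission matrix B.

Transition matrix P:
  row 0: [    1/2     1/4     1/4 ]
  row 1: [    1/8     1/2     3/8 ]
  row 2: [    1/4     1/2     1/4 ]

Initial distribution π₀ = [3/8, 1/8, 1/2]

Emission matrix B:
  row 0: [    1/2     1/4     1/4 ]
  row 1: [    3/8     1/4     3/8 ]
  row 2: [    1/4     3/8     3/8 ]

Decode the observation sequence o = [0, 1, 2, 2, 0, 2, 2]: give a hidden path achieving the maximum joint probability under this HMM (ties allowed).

t=0: δ = [1.875e-01, 4.688e-02, 1.250e-01]  (obs o_0=0)
t=1: δ = [2.344e-02, 1.562e-02, 1.758e-02]  ψ = [0, 2, 0]  (obs o_1=1)
t=2: δ = [2.930e-03, 3.296e-03, 2.197e-03]  ψ = [0, 2, 0]  (obs o_2=2)
t=3: δ = [3.662e-04, 6.180e-04, 4.635e-04]  ψ = [0, 1, 1]  (obs o_3=2)
t=4: δ = [9.155e-05, 1.159e-04, 5.794e-05]  ψ = [0, 1, 1]  (obs o_4=0)
t=5: δ = [1.144e-05, 2.173e-05, 1.629e-05]  ψ = [0, 1, 1]  (obs o_5=2)
t=6: δ = [1.431e-06, 4.074e-06, 3.055e-06]  ψ = [0, 1, 1]  (obs o_6=2)
backtrack: best end state = 1; path = [0, 2, 1, 1, 1, 1, 1]

path = [0, 2, 1, 1, 1, 1, 1]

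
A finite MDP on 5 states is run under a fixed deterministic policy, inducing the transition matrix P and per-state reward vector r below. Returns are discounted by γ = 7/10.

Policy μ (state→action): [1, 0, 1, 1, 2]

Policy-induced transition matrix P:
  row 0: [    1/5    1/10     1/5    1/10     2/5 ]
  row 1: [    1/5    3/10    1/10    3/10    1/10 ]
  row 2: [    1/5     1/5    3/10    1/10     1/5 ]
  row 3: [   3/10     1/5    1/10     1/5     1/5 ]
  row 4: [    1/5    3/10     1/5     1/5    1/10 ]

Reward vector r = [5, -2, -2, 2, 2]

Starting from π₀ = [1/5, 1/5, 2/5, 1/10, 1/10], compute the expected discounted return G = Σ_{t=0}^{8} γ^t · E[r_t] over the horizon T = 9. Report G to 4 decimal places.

t=0: π = [0.2000, 0.2000, 0.4000, 0.1000, 0.1000], E[r] = 0.2000, γ^t·E[r] = 0.200000, running G = 0.200000
t=1: π = [0.2100, 0.2100, 0.2100, 0.1600, 0.2100], E[r] = 0.9500, γ^t·E[r] = 0.665000, running G = 0.865000
t=2: π = [0.2160, 0.2210, 0.1840, 0.1790, 0.2000], E[r] = 1.0280, γ^t·E[r] = 0.503720, running G = 1.368720
t=3: π = [0.2179, 0.2205, 0.1784, 0.1821, 0.2011], E[r] = 1.0581, γ^t·E[r] = 0.362928, running G = 1.731648
t=4: π = [0.2182, 0.2204, 0.1776, 0.1824, 0.2014], E[r] = 1.0628, γ^t·E[r] = 0.255185, running G = 1.986834
t=5: π = [0.2182, 0.2204, 0.1775, 0.1825, 0.2015], E[r] = 1.0634, γ^t·E[r] = 0.178722, running G = 2.165556
t=6: π = [0.2182, 0.2204, 0.1775, 0.1825, 0.2015], E[r] = 1.0634, γ^t·E[r] = 0.125113, running G = 2.290668
t=7: π = [0.2182, 0.2204, 0.1775, 0.1825, 0.2015], E[r] = 1.0634, γ^t·E[r] = 0.087580, running G = 2.378248
t=8: π = [0.2182, 0.2204, 0.1775, 0.1825, 0.2015], E[r] = 1.0635, γ^t·E[r] = 0.061306, running G = 2.439554

G = 2.4396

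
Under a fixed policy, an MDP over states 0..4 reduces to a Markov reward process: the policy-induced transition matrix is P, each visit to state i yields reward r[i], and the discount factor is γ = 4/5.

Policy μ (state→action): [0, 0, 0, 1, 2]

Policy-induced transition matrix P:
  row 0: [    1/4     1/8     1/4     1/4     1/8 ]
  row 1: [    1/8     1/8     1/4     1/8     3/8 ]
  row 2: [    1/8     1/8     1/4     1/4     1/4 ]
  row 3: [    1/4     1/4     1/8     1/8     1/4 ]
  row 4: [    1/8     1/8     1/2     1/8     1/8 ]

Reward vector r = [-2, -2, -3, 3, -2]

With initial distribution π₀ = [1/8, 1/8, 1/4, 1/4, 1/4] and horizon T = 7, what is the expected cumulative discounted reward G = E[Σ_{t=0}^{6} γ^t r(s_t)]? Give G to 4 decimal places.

G = -5.0963

t=0: π = [0.1250, 0.1250, 0.2500, 0.2500, 0.2500], E[r] = -1.0000, γ^t·E[r] = -1.000000, running G = -1.000000
t=1: π = [0.1719, 0.1563, 0.2813, 0.1719, 0.2188], E[r] = -1.4219, γ^t·E[r] = -1.137500, running G = -2.137500
t=2: π = [0.1680, 0.1465, 0.2832, 0.1816, 0.2207], E[r] = -1.3750, γ^t·E[r] = -0.880000, running G = -3.017500
t=3: π = [0.1687, 0.1477, 0.2825, 0.1814, 0.2197], E[r] = -1.3755, γ^t·E[r] = -0.704250, running G = -3.721750
t=4: π = [0.1688, 0.1477, 0.2823, 0.1814, 0.2199], E[r] = -1.3753, γ^t·E[r] = -0.563313, running G = -4.285063
t=5: π = [0.1688, 0.1477, 0.2823, 0.1814, 0.2199], E[r] = -1.3754, γ^t·E[r] = -0.450696, running G = -4.735759
t=6: π = [0.1688, 0.1477, 0.2823, 0.1814, 0.2199], E[r] = -1.3754, γ^t·E[r] = -0.360547, running G = -5.096305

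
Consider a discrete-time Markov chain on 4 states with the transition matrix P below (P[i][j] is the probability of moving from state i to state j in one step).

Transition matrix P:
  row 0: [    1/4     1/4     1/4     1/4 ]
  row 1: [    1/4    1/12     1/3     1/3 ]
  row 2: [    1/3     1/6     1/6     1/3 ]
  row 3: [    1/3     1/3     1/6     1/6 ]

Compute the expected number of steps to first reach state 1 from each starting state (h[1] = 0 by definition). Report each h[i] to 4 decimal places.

First-step conditioning: h[1] = 0; for i ≠ 1, h[i] = 1 + Σ_k P[i][k]·h[k].
  h[0] = 1 + 1/4·h[0] + 1/4·h[2] + 1/4·h[3]
  h[2] = 1 + 1/3·h[0] + 1/6·h[2] + 1/3·h[3]
  h[3] = 1 + 1/3·h[0] + 1/6·h[2] + 1/6·h[3]
Solving the 3×3 linear system over states ≠ 1 gives exactly h = [170/43, 0, 182/43, 156/43] (h[1] = 0 is the target).

h = [3.9535, 0.0000, 4.2326, 3.6279]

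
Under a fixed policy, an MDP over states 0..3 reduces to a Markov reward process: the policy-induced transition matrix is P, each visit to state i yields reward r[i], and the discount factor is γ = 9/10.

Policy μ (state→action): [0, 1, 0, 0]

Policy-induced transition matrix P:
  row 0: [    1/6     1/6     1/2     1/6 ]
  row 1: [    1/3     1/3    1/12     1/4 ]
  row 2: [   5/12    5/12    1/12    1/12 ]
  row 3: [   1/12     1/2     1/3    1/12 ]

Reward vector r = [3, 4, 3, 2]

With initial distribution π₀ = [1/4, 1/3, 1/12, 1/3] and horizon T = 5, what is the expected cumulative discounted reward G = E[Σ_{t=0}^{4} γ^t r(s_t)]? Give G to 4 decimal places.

G = 12.8483

t=0: π = [0.2500, 0.3333, 0.0833, 0.3333], E[r] = 3.0000, γ^t·E[r] = 3.000000, running G = 3.000000
t=1: π = [0.2153, 0.3542, 0.2708, 0.1597], E[r] = 3.1944, γ^t·E[r] = 2.875000, running G = 5.875000
t=2: π = [0.2801, 0.3466, 0.2130, 0.1603], E[r] = 3.1863, γ^t·E[r] = 2.580938, running G = 8.455938
t=3: π = [0.2643, 0.3311, 0.2401, 0.1644], E[r] = 3.1667, γ^t·E[r] = 2.308500, running G = 10.764438
t=4: π = [0.2682, 0.3367, 0.2346, 0.1605], E[r] = 3.1762, γ^t·E[r] = 2.083873, running G = 12.848310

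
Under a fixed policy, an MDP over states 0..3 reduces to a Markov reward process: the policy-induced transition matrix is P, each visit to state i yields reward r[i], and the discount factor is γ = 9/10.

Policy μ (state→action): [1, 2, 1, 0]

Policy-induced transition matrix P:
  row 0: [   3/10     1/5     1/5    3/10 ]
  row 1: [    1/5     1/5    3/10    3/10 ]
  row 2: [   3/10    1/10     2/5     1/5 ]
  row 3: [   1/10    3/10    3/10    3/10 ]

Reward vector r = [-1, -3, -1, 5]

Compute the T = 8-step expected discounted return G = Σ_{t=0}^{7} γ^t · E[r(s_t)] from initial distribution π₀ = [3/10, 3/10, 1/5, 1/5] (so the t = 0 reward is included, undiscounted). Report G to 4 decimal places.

t=0: π = [0.3000, 0.3000, 0.2000, 0.2000], E[r] = -0.4000, γ^t·E[r] = -0.400000, running G = -0.400000
t=1: π = [0.2300, 0.2000, 0.2900, 0.2800], E[r] = 0.2800, γ^t·E[r] = 0.252000, running G = -0.148000
t=2: π = [0.2240, 0.1990, 0.3060, 0.2710], E[r] = 0.2280, γ^t·E[r] = 0.184680, running G = 0.036680
t=3: π = [0.2259, 0.1965, 0.3082, 0.2694], E[r] = 0.2234, γ^t·E[r] = 0.162859, running G = 0.199539
t=4: π = [0.2265, 0.1961, 0.3082, 0.2692], E[r] = 0.2228, γ^t·E[r] = 0.146205, running G = 0.345744
t=5: π = [0.2266, 0.1961, 0.3082, 0.2692], E[r] = 0.2229, γ^t·E[r] = 0.131604, running G = 0.477348
t=6: π = [0.2266, 0.1961, 0.3082, 0.2692], E[r] = 0.2229, γ^t·E[r] = 0.118455, running G = 0.595803
t=7: π = [0.2266, 0.1961, 0.3082, 0.2692], E[r] = 0.2229, γ^t·E[r] = 0.106612, running G = 0.702414

G = 0.7024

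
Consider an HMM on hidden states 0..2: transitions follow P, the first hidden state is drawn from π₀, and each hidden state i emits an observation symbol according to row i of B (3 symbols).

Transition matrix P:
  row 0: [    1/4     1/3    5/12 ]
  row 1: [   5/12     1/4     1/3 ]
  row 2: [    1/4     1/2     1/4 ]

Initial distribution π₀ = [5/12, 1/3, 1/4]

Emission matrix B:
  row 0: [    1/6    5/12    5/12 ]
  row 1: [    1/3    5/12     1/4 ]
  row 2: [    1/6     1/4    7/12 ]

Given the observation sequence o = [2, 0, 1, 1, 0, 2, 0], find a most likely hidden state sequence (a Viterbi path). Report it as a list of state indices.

path = [2, 1, 0, 2, 1, 2, 1]

t=0: δ = [1.736e-01, 8.333e-02, 1.458e-01]  (obs o_0=2)
t=1: δ = [7.234e-03, 2.431e-02, 1.206e-02]  ψ = [0, 2, 0]  (obs o_1=0)
t=2: δ = [4.220e-03, 2.532e-03, 2.025e-03]  ψ = [1, 1, 1]  (obs o_2=1)
t=3: δ = [4.396e-04, 5.861e-04, 4.396e-04]  ψ = [0, 0, 0]  (obs o_3=1)
t=4: δ = [4.070e-05, 7.326e-05, 3.256e-05]  ψ = [1, 2, 1]  (obs o_4=0)
t=5: δ = [1.272e-05, 4.579e-06, 1.424e-05]  ψ = [1, 1, 1]  (obs o_5=2)
t=6: δ = [5.935e-07, 2.374e-06, 8.832e-07]  ψ = [2, 2, 0]  (obs o_6=0)
backtrack: best end state = 1; path = [2, 1, 0, 2, 1, 2, 1]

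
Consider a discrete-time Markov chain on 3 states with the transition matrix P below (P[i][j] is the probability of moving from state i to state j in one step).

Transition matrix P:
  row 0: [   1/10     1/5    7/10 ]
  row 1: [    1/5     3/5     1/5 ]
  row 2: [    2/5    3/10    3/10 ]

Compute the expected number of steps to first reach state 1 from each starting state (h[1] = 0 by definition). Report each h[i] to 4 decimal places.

First-step conditioning: h[1] = 0; for i ≠ 1, h[i] = 1 + Σ_k P[i][k]·h[k].
  h[0] = 1 + 1/10·h[0] + 7/10·h[2]
  h[2] = 1 + 2/5·h[0] + 3/10·h[2]
Solving the 2×2 linear system over states ≠ 1 gives exactly h = [4, 0, 26/7] (h[1] = 0 is the target).

h = [4.0000, 0.0000, 3.7143]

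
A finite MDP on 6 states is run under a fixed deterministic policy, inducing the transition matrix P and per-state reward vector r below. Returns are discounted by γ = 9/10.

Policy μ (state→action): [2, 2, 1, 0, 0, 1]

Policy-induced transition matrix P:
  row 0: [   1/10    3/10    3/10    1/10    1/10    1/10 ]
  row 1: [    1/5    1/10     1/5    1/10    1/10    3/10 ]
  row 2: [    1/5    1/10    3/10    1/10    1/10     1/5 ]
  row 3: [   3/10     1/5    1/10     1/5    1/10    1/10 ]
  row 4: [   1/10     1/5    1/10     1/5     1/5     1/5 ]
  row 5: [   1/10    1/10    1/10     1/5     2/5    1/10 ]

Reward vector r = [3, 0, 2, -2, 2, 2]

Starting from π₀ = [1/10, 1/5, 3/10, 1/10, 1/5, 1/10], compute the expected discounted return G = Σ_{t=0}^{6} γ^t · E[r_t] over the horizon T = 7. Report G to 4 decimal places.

t=0: π = [0.1000, 0.2000, 0.3000, 0.1000, 0.2000, 0.1000], E[r] = 1.3000, γ^t·E[r] = 1.300000, running G = 1.300000
t=1: π = [0.1700, 0.1500, 0.2000, 0.1400, 0.1500, 0.1900], E[r] = 1.3100, γ^t·E[r] = 1.179000, running G = 2.479000
t=2: π = [0.1630, 0.1630, 0.1890, 0.1480, 0.1720, 0.1650], E[r] = 1.2450, γ^t·E[r] = 1.008450, running G = 3.487450
t=3: π = [0.1648, 0.1646, 0.1867, 0.1485, 0.1667, 0.1687], E[r] = 1.2416, γ^t·E[r] = 0.905126, running G = 4.392576
t=4: π = [0.1648, 0.1645, 0.1868, 0.1484, 0.1673, 0.1683], E[r] = 1.2423, γ^t·E[r] = 0.815080, running G = 5.207656
t=5: π = [0.1648, 0.1645, 0.1868, 0.1484, 0.1672, 0.1683], E[r] = 1.2422, γ^t·E[r] = 0.733485, running G = 5.941141
t=6: π = [0.1648, 0.1645, 0.1868, 0.1484, 0.1672, 0.1683], E[r] = 1.2422, γ^t·E[r] = 0.660160, running G = 6.601302

G = 6.6013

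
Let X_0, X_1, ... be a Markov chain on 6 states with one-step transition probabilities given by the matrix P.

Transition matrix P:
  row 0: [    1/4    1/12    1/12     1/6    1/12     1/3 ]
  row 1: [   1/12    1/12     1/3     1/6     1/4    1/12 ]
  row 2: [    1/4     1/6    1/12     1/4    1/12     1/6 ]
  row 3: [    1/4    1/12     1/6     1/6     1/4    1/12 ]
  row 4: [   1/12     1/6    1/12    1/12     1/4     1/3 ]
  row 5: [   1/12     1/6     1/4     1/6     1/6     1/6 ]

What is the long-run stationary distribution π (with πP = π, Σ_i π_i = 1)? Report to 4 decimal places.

π = [0.1656, 0.1284, 0.1625, 0.1653, 0.1787, 0.1996]

Balance equations π_j = Σ_i π_i·P[i][j]:
  π_0 = 1/4·π_0 + 1/12·π_1 + 1/4·π_2 + 1/4·π_3 + 1/12·π_4 + 1/12·π_5
  π_1 = 1/12·π_0 + 1/12·π_1 + 1/6·π_2 + 1/12·π_3 + 1/6·π_4 + 1/6·π_5
  π_2 = 1/12·π_0 + 1/3·π_1 + 1/12·π_2 + 1/6·π_3 + 1/12·π_4 + 1/4·π_5
  π_3 = 1/6·π_0 + 1/6·π_1 + 1/4·π_2 + 1/6·π_3 + 1/12·π_4 + 1/6·π_5
  π_4 = 1/12·π_0 + 1/4·π_1 + 1/12·π_2 + 1/4·π_3 + 1/4·π_4 + 1/6·π_5
  normalize: π_0 + π_1 + π_2 + π_3 + π_4 + π_5 = 1
Solving the linear system gives exactly π = [5121/30932, 7943/61864, 529/3256, 10227/61864, 1005/5624, 6173/30932].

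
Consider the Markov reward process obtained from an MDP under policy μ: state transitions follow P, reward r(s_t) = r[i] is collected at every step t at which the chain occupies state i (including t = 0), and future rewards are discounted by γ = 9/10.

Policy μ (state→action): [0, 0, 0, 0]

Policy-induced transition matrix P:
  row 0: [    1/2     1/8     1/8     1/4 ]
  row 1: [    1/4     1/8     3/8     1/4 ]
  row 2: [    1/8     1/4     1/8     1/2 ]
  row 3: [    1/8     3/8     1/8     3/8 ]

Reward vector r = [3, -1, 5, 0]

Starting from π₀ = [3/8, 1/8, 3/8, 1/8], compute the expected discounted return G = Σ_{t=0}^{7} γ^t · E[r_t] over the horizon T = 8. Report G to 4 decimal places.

t=0: π = [0.3750, 0.1250, 0.3750, 0.1250], E[r] = 2.8750, γ^t·E[r] = 2.875000, running G = 2.875000
t=1: π = [0.2813, 0.2031, 0.1563, 0.3594], E[r] = 1.4219, γ^t·E[r] = 1.279688, running G = 4.154688
t=2: π = [0.2559, 0.2344, 0.1758, 0.3340], E[r] = 1.4121, γ^t·E[r] = 1.143809, running G = 5.298496
t=3: π = [0.2502, 0.2305, 0.1836, 0.3357], E[r] = 1.4382, γ^t·E[r] = 1.048471, running G = 6.346968
t=4: π = [0.2477, 0.2319, 0.1826, 0.3379], E[r] = 1.4242, γ^t·E[r] = 0.934394, running G = 7.281361
t=5: π = [0.2469, 0.2323, 0.1830, 0.3379], E[r] = 1.4231, γ^t·E[r] = 0.840331, running G = 8.121692
t=6: π = [0.2466, 0.2323, 0.1831, 0.3380], E[r] = 1.4228, γ^t·E[r] = 0.756156, running G = 8.877848
t=7: π = [0.2465, 0.2324, 0.1831, 0.3380], E[r] = 1.4226, γ^t·E[r] = 0.680430, running G = 9.558278

G = 9.5583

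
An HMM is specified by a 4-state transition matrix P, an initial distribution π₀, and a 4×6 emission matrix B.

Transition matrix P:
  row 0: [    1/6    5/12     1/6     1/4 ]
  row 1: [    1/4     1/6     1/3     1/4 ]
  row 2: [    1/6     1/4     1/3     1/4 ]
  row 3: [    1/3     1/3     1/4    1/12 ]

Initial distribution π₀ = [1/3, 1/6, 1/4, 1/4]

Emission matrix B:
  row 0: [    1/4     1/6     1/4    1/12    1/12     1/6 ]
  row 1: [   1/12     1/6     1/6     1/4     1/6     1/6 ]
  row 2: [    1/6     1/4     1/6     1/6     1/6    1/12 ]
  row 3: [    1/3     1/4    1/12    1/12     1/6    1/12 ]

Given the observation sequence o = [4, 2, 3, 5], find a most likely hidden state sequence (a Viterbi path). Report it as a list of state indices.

t=0: δ = [2.778e-02, 2.778e-02, 4.167e-02, 4.167e-02]  (obs o_0=4)
t=1: δ = [3.472e-03, 2.315e-03, 2.315e-03, 8.681e-04]  ψ = [3, 3, 2, 2]  (obs o_1=2)
t=2: δ = [4.823e-05, 3.617e-04, 1.286e-04, 7.234e-05]  ψ = [0, 0, 1, 0]  (obs o_2=3)
t=3: δ = [1.507e-05, 1.005e-05, 1.005e-05, 7.535e-06]  ψ = [1, 1, 1, 1]  (obs o_3=5)
backtrack: best end state = 0; path = [3, 0, 1, 0]

path = [3, 0, 1, 0]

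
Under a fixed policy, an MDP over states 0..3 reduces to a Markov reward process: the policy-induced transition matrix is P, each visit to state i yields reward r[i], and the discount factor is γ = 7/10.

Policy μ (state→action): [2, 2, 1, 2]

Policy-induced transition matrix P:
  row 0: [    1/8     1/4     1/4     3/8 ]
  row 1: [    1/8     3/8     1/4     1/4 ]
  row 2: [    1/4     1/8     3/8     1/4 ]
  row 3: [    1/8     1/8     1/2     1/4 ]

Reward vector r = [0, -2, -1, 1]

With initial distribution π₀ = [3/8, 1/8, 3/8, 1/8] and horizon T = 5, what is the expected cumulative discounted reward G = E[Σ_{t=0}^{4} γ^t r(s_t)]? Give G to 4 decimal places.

t=0: π = [0.3750, 0.1250, 0.3750, 0.1250], E[r] = -0.5000, γ^t·E[r] = -0.500000, running G = -0.500000
t=1: π = [0.1719, 0.2031, 0.3281, 0.2969], E[r] = -0.4375, γ^t·E[r] = -0.306250, running G = -0.806250
t=2: π = [0.1660, 0.1973, 0.3652, 0.2715], E[r] = -0.4883, γ^t·E[r] = -0.239258, running G = -1.045508
t=3: π = [0.1707, 0.1951, 0.3635, 0.2708], E[r] = -0.4829, γ^t·E[r] = -0.165638, running G = -1.211146
t=4: π = [0.1704, 0.1951, 0.3631, 0.2713], E[r] = -0.4820, γ^t·E[r] = -0.115727, running G = -1.326873

G = -1.3269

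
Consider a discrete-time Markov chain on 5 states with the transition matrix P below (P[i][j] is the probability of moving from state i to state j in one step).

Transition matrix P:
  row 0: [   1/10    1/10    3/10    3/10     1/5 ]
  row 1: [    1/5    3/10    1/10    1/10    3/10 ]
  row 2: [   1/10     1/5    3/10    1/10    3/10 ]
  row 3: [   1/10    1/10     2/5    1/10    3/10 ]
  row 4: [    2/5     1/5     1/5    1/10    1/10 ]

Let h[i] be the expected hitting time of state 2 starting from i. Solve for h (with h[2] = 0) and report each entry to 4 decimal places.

h = [3.7408, 4.8045, 0.0000, 3.4695, 4.2268]

First-step conditioning: h[2] = 0; for i ≠ 2, h[i] = 1 + Σ_k P[i][k]·h[k].
  h[0] = 1 + 1/10·h[0] + 1/10·h[1] + 3/10·h[3] + 1/5·h[4]
  h[1] = 1 + 1/5·h[0] + 3/10·h[1] + 1/10·h[3] + 3/10·h[4]
  h[3] = 1 + 1/10·h[0] + 1/10·h[1] + 1/10·h[3] + 3/10·h[4]
  h[4] = 1 + 2/5·h[0] + 1/5·h[1] + 1/10·h[3] + 1/10·h[4]
Solving the 4×4 linear system over states ≠ 2 gives exactly h = [10620/2839, 13640/2839, 0, 9850/2839, 12000/2839] (h[2] = 0 is the target).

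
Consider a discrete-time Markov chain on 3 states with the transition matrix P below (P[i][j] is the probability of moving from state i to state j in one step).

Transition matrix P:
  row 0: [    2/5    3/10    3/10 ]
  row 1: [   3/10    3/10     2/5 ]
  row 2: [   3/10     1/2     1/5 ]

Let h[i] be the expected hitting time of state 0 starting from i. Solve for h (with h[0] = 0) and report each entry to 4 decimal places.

First-step conditioning: h[0] = 0; for i ≠ 0, h[i] = 1 + Σ_k P[i][k]·h[k].
  h[1] = 1 + 3/10·h[1] + 2/5·h[2]
  h[2] = 1 + 1/2·h[1] + 1/5·h[2]
Solving the 2×2 linear system over states ≠ 0 gives exactly h = [0, 10/3, 10/3] (h[0] = 0 is the target).

h = [0.0000, 3.3333, 3.3333]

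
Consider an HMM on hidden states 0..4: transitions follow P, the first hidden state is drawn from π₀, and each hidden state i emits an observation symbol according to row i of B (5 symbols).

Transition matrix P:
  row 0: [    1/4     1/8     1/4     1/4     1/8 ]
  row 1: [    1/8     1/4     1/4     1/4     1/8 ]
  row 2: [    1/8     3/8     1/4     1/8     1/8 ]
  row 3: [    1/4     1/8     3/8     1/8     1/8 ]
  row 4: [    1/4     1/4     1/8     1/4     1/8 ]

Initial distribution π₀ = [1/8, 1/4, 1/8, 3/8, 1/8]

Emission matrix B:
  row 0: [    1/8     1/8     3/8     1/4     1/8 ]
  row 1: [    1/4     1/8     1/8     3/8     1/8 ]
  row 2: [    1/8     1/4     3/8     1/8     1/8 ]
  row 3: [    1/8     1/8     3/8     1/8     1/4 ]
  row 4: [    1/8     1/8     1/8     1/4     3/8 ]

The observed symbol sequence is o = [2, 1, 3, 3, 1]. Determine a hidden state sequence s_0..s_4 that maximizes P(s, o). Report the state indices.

path = [3, 2, 1, 1, 2]

t=0: δ = [4.688e-02, 3.125e-02, 4.688e-02, 1.406e-01, 1.562e-02]  (obs o_0=2)
t=1: δ = [4.395e-03, 2.197e-03, 1.318e-02, 2.197e-03, 2.197e-03]  ψ = [3, 2, 3, 3, 3]  (obs o_1=1)
t=2: δ = [4.120e-04, 1.854e-03, 4.120e-04, 2.060e-04, 4.120e-04]  ψ = [2, 2, 2, 2, 2]  (obs o_2=3)
t=3: δ = [5.794e-05, 1.738e-04, 5.794e-05, 5.794e-05, 5.794e-05]  ψ = [1, 1, 1, 1, 1]  (obs o_3=3)
t=4: δ = [2.716e-06, 5.431e-06, 1.086e-05, 5.431e-06, 2.716e-06]  ψ = [1, 1, 1, 1, 1]  (obs o_4=1)
backtrack: best end state = 2; path = [3, 2, 1, 1, 2]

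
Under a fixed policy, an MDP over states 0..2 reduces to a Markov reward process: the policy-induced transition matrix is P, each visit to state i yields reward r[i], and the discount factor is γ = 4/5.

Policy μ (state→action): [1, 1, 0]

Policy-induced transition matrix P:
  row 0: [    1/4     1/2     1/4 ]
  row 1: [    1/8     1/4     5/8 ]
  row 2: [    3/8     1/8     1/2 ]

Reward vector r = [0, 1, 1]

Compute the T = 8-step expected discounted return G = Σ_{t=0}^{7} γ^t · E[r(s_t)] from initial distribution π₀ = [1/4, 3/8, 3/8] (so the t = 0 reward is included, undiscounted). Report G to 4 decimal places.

t=0: π = [0.2500, 0.3750, 0.3750], E[r] = 0.7500, γ^t·E[r] = 0.750000, running G = 0.750000
t=1: π = [0.2500, 0.2656, 0.4844], E[r] = 0.7500, γ^t·E[r] = 0.600000, running G = 1.350000
t=2: π = [0.2773, 0.2520, 0.4707], E[r] = 0.7227, γ^t·E[r] = 0.462500, running G = 1.812500
t=3: π = [0.2773, 0.2605, 0.4622], E[r] = 0.7227, γ^t·E[r] = 0.370000, running G = 2.182500
t=4: π = [0.2752, 0.2616, 0.4632], E[r] = 0.7248, γ^t·E[r] = 0.296875, running G = 2.479375
t=5: π = [0.2752, 0.2609, 0.4639], E[r] = 0.7248, γ^t·E[r] = 0.237500, running G = 2.716875
t=6: π = [0.2754, 0.2608, 0.4638], E[r] = 0.7246, γ^t·E[r] = 0.189956, running G = 2.906831
t=7: π = [0.2754, 0.2609, 0.4638], E[r] = 0.7246, γ^t·E[r] = 0.151965, running G = 3.058796

G = 3.0588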